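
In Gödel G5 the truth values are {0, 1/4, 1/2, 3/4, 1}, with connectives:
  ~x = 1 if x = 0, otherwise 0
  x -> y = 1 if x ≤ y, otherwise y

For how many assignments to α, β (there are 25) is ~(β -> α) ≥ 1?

value 1: 4 assignments (counts)
value 0: 21 assignments
So 4 of the 25 assignments meet the threshold.

4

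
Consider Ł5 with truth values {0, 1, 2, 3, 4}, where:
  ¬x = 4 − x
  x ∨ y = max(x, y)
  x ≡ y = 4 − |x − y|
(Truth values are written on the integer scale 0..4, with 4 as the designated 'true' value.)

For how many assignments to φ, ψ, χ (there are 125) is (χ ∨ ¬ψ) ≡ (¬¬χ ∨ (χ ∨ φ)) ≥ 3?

value 4: 65 assignments (counts)
value 3: 32 assignments (counts)
value 2: 18 assignments
value 1: 8 assignments
value 0: 2 assignments
So 97 of the 125 assignments meet the threshold.

97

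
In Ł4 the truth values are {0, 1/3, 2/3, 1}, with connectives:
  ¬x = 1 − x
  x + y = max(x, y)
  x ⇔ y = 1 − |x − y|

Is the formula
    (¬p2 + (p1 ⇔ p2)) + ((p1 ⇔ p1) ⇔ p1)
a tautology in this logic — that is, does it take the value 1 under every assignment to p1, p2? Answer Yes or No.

No

Counterexample: take p1 = 0, p2 = 1/3.
¬p2 = ¬1/3 = 2/3
p1 ⇔ p2 = 0 ⇔ 1/3 = 2/3
¬p2 + (p1 ⇔ p2) = 2/3 + 2/3 = 2/3
p1 ⇔ p1 = 0 ⇔ 0 = 1
(p1 ⇔ p1) ⇔ p1 = 1 ⇔ 0 = 0
(¬p2 + (p1 ⇔ p2)) + ((p1 ⇔ p1) ⇔ p1) = 2/3 + 0 = 2/3
This gives 2/3 ≠ 1.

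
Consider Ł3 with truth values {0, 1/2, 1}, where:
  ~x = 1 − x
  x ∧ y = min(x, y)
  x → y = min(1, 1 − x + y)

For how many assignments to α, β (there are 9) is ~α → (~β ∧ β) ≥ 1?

4

α = 0, β = 0 ↦ 0  <
α = 0, β = 1/2 ↦ 1/2  <
α = 0, β = 1 ↦ 0  <
α = 1/2, β = 0 ↦ 1/2  <
α = 1/2, β = 1/2 ↦ 1  ≥
α = 1/2, β = 1 ↦ 1/2  <
α = 1, β = 0 ↦ 1  ≥
α = 1, β = 1/2 ↦ 1  ≥
α = 1, β = 1 ↦ 1  ≥
So 4 of the 9 assignments meet the threshold.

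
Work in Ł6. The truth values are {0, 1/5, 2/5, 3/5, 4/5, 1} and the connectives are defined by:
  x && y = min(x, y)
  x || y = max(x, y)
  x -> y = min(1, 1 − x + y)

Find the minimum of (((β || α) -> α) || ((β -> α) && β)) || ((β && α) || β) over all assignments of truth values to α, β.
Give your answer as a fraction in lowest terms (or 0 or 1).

Take α = 0, β = 2/5:
β || α = 2/5 || 0 = 2/5
(β || α) -> α = 2/5 -> 0 = 3/5
β -> α = 2/5 -> 0 = 3/5
(β -> α) && β = 3/5 && 2/5 = 2/5
((β || α) -> α) || ((β -> α) && β) = 3/5 || 2/5 = 3/5
β && α = 2/5 && 0 = 0
(β && α) || β = 0 || 2/5 = 2/5
(((β || α) -> α) || ((β -> α) && β)) || ((β && α) || β) = 3/5 || 2/5 = 3/5
No assignment yields a value below 3/5, so this is the minimum.

3/5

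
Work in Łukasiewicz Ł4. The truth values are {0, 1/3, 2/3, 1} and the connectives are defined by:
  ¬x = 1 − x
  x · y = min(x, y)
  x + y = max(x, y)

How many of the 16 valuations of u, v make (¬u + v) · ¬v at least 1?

1

u = 0, v = 0 ↦ 1  ≥
u = 0, v = 1/3 ↦ 2/3  <
u = 0, v = 2/3 ↦ 1/3  <
u = 0, v = 1 ↦ 0  <
u = 1/3, v = 0 ↦ 2/3  <
u = 1/3, v = 1/3 ↦ 2/3  <
u = 1/3, v = 2/3 ↦ 1/3  <
u = 1/3, v = 1 ↦ 0  <
u = 2/3, v = 0 ↦ 1/3  <
u = 2/3, v = 1/3 ↦ 1/3  <
u = 2/3, v = 2/3 ↦ 1/3  <
u = 2/3, v = 1 ↦ 0  <
u = 1, v = 0 ↦ 0  <
u = 1, v = 1/3 ↦ 1/3  <
u = 1, v = 2/3 ↦ 1/3  <
u = 1, v = 1 ↦ 0  <
So 1 of the 16 assignments meets the threshold.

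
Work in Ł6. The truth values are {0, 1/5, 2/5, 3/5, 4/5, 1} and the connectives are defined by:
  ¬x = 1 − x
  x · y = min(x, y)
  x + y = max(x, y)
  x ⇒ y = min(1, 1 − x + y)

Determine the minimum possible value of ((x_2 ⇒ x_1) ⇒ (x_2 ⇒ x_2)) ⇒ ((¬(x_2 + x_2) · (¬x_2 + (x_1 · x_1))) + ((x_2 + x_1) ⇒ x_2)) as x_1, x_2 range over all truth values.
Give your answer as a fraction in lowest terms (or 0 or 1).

Take x_1 = 4/5, x_2 = 2/5:
x_2 ⇒ x_1 = 2/5 ⇒ 4/5 = 1
x_2 ⇒ x_2 = 2/5 ⇒ 2/5 = 1
(x_2 ⇒ x_1) ⇒ (x_2 ⇒ x_2) = 1 ⇒ 1 = 1
x_2 + x_2 = 2/5 + 2/5 = 2/5
¬(x_2 + x_2) = ¬2/5 = 3/5
¬x_2 = ¬2/5 = 3/5
x_1 · x_1 = 4/5 · 4/5 = 4/5
¬x_2 + (x_1 · x_1) = 3/5 + 4/5 = 4/5
¬(x_2 + x_2) · (¬x_2 + (x_1 · x_1)) = 3/5 · 4/5 = 3/5
x_2 + x_1 = 2/5 + 4/5 = 4/5
(x_2 + x_1) ⇒ x_2 = 4/5 ⇒ 2/5 = 3/5
(¬(x_2 + x_2) · (¬x_2 + (x_1 · x_1))) + ((x_2 + x_1) ⇒ x_2) = 3/5 + 3/5 = 3/5
((x_2 ⇒ x_1) ⇒ (x_2 ⇒ x_2)) ⇒ ((¬(x_2 + x_2) · (¬x_2 + (x_1 · x_1))) + ((x_2 + x_1) ⇒ x_2)) = 1 ⇒ 3/5 = 3/5
No assignment yields a value below 3/5, so this is the minimum.

3/5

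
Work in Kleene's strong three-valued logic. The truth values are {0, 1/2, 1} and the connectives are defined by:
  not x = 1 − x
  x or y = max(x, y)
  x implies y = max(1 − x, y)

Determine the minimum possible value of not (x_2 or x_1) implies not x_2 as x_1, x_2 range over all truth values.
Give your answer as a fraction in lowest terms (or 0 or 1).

Take x_1 = 0, x_2 = 1/2:
x_2 or x_1 = 1/2 or 0 = 1/2
not (x_2 or x_1) = not 1/2 = 1/2
not x_2 = not 1/2 = 1/2
not (x_2 or x_1) implies not x_2 = 1/2 implies 1/2 = 1/2
No assignment yields a value below 1/2, so this is the minimum.

1/2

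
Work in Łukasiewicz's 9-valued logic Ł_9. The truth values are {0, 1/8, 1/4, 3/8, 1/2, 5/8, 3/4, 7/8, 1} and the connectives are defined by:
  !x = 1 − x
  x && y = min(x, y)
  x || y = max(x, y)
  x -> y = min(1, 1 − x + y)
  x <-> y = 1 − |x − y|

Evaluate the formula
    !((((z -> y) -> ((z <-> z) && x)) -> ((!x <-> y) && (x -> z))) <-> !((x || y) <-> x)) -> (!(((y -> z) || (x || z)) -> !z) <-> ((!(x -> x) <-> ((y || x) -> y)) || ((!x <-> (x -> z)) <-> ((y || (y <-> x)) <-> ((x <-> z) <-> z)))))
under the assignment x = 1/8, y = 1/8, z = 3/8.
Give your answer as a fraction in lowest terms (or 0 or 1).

3/4

z -> y = 3/8 -> 1/8 = 3/4
z <-> z = 3/8 <-> 3/8 = 1
(z <-> z) && x = 1 && 1/8 = 1/8
(z -> y) -> ((z <-> z) && x) = 3/4 -> 1/8 = 3/8
!x = !1/8 = 7/8
!x <-> y = 7/8 <-> 1/8 = 1/4
x -> z = 1/8 -> 3/8 = 1
(!x <-> y) && (x -> z) = 1/4 && 1 = 1/4
((z -> y) -> ((z <-> z) && x)) -> ((!x <-> y) && (x -> z)) = 3/8 -> 1/4 = 7/8
x || y = 1/8 || 1/8 = 1/8
(x || y) <-> x = 1/8 <-> 1/8 = 1
!((x || y) <-> x) = !1 = 0
(((z -> y) -> ((z <-> z) && x)) -> ((!x <-> y) && (x -> z))) <-> !((x || y) <-> x) = 7/8 <-> 0 = 1/8
!((((z -> y) -> ((z <-> z) && x)) -> ((!x <-> y) && (x -> z))) <-> !((x || y) <-> x)) = !1/8 = 7/8
y -> z = 1/8 -> 3/8 = 1
x || z = 1/8 || 3/8 = 3/8
(y -> z) || (x || z) = 1 || 3/8 = 1
!z = !3/8 = 5/8
((y -> z) || (x || z)) -> !z = 1 -> 5/8 = 5/8
!(((y -> z) || (x || z)) -> !z) = !5/8 = 3/8
x -> x = 1/8 -> 1/8 = 1
!(x -> x) = !1 = 0
y || x = 1/8 || 1/8 = 1/8
(y || x) -> y = 1/8 -> 1/8 = 1
!(x -> x) <-> ((y || x) -> y) = 0 <-> 1 = 0
!x = !1/8 = 7/8
x -> z = 1/8 -> 3/8 = 1
!x <-> (x -> z) = 7/8 <-> 1 = 7/8
y <-> x = 1/8 <-> 1/8 = 1
y || (y <-> x) = 1/8 || 1 = 1
x <-> z = 1/8 <-> 3/8 = 3/4
(x <-> z) <-> z = 3/4 <-> 3/8 = 5/8
(y || (y <-> x)) <-> ((x <-> z) <-> z) = 1 <-> 5/8 = 5/8
(!x <-> (x -> z)) <-> ((y || (y <-> x)) <-> ((x <-> z) <-> z)) = 7/8 <-> 5/8 = 3/4
(!(x -> x) <-> ((y || x) -> y)) || ((!x <-> (x -> z)) <-> ((y || (y <-> x)) <-> ((x <-> z) <-> z))) = 0 || 3/4 = 3/4
!(((y -> z) || (x || z)) -> !z) <-> ((!(x -> x) <-> ((y || x) -> y)) || ((!x <-> (x -> z)) <-> ((y || (y <-> x)) <-> ((x <-> z) <-> z)))) = 3/8 <-> 3/4 = 5/8
!((((z -> y) -> ((z <-> z) && x)) -> ((!x <-> y) && (x -> z))) <-> !((x || y) <-> x)) -> (!(((y -> z) || (x || z)) -> !z) <-> ((!(x -> x) <-> ((y || x) -> y)) || ((!x <-> (x -> z)) <-> ((y || (y <-> x)) <-> ((x <-> z) <-> z))))) = 7/8 -> 5/8 = 3/4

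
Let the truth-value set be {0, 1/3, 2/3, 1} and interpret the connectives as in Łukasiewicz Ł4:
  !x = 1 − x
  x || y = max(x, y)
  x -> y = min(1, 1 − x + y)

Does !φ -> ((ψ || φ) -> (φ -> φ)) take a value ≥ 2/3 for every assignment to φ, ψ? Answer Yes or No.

Yes

φ = 0, ψ = 0 ↦ 1
φ = 0, ψ = 1/3 ↦ 1
φ = 0, ψ = 2/3 ↦ 1
φ = 0, ψ = 1 ↦ 1
φ = 1/3, ψ = 0 ↦ 1
φ = 1/3, ψ = 1/3 ↦ 1
φ = 1/3, ψ = 2/3 ↦ 1
φ = 1/3, ψ = 1 ↦ 1
φ = 2/3, ψ = 0 ↦ 1
φ = 2/3, ψ = 1/3 ↦ 1
φ = 2/3, ψ = 2/3 ↦ 1
φ = 2/3, ψ = 1 ↦ 1
φ = 1, ψ = 0 ↦ 1
φ = 1, ψ = 1/3 ↦ 1
φ = 1, ψ = 2/3 ↦ 1
φ = 1, ψ = 1 ↦ 1
Every assignment gives a value ≥ 2/3.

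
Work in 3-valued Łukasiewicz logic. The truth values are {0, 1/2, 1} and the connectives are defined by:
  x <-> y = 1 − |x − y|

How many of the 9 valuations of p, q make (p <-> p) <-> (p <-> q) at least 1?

3

p = 0, q = 0 ↦ 1  ≥
p = 0, q = 1/2 ↦ 1/2  <
p = 0, q = 1 ↦ 0  <
p = 1/2, q = 0 ↦ 1/2  <
p = 1/2, q = 1/2 ↦ 1  ≥
p = 1/2, q = 1 ↦ 1/2  <
p = 1, q = 0 ↦ 0  <
p = 1, q = 1/2 ↦ 1/2  <
p = 1, q = 1 ↦ 1  ≥
So 3 of the 9 assignments meet the threshold.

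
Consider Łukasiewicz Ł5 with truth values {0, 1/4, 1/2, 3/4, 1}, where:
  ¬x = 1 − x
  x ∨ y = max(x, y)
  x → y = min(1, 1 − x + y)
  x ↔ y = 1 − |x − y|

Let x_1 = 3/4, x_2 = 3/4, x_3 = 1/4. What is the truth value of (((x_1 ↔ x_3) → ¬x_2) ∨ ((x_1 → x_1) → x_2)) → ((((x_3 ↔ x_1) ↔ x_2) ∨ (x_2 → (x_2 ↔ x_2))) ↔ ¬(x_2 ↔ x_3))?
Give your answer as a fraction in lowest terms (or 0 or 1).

x_1 ↔ x_3 = 3/4 ↔ 1/4 = 1/2
¬x_2 = ¬3/4 = 1/4
(x_1 ↔ x_3) → ¬x_2 = 1/2 → 1/4 = 3/4
x_1 → x_1 = 3/4 → 3/4 = 1
(x_1 → x_1) → x_2 = 1 → 3/4 = 3/4
((x_1 ↔ x_3) → ¬x_2) ∨ ((x_1 → x_1) → x_2) = 3/4 ∨ 3/4 = 3/4
x_3 ↔ x_1 = 1/4 ↔ 3/4 = 1/2
(x_3 ↔ x_1) ↔ x_2 = 1/2 ↔ 3/4 = 3/4
x_2 ↔ x_2 = 3/4 ↔ 3/4 = 1
x_2 → (x_2 ↔ x_2) = 3/4 → 1 = 1
((x_3 ↔ x_1) ↔ x_2) ∨ (x_2 → (x_2 ↔ x_2)) = 3/4 ∨ 1 = 1
x_2 ↔ x_3 = 3/4 ↔ 1/4 = 1/2
¬(x_2 ↔ x_3) = ¬1/2 = 1/2
(((x_3 ↔ x_1) ↔ x_2) ∨ (x_2 → (x_2 ↔ x_2))) ↔ ¬(x_2 ↔ x_3) = 1 ↔ 1/2 = 1/2
(((x_1 ↔ x_3) → ¬x_2) ∨ ((x_1 → x_1) → x_2)) → ((((x_3 ↔ x_1) ↔ x_2) ∨ (x_2 → (x_2 ↔ x_2))) ↔ ¬(x_2 ↔ x_3)) = 3/4 → 1/2 = 3/4

3/4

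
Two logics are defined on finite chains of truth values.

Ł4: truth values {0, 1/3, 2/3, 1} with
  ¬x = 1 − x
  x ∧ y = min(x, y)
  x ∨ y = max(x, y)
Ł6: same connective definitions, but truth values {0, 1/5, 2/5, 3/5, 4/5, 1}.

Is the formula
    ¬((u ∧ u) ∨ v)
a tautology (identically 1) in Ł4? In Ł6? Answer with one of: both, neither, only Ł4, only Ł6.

In Ł4: at u = 0, v = 1/3 the value is 2/3 — not a tautology.
In Ł6: at u = 0, v = 1/5 the value is 4/5 — not a tautology.

neither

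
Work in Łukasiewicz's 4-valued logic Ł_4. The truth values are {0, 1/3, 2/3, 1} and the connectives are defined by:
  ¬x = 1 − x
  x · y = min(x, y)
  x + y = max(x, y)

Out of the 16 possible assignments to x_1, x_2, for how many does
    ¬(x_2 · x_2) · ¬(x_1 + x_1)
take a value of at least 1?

x_1 = 0, x_2 = 0 ↦ 1  ≥
x_1 = 0, x_2 = 1/3 ↦ 2/3  <
x_1 = 0, x_2 = 2/3 ↦ 1/3  <
x_1 = 0, x_2 = 1 ↦ 0  <
x_1 = 1/3, x_2 = 0 ↦ 2/3  <
x_1 = 1/3, x_2 = 1/3 ↦ 2/3  <
x_1 = 1/3, x_2 = 2/3 ↦ 1/3  <
x_1 = 1/3, x_2 = 1 ↦ 0  <
x_1 = 2/3, x_2 = 0 ↦ 1/3  <
x_1 = 2/3, x_2 = 1/3 ↦ 1/3  <
x_1 = 2/3, x_2 = 2/3 ↦ 1/3  <
x_1 = 2/3, x_2 = 1 ↦ 0  <
x_1 = 1, x_2 = 0 ↦ 0  <
x_1 = 1, x_2 = 1/3 ↦ 0  <
x_1 = 1, x_2 = 2/3 ↦ 0  <
x_1 = 1, x_2 = 1 ↦ 0  <
So 1 of the 16 assignments meets the threshold.

1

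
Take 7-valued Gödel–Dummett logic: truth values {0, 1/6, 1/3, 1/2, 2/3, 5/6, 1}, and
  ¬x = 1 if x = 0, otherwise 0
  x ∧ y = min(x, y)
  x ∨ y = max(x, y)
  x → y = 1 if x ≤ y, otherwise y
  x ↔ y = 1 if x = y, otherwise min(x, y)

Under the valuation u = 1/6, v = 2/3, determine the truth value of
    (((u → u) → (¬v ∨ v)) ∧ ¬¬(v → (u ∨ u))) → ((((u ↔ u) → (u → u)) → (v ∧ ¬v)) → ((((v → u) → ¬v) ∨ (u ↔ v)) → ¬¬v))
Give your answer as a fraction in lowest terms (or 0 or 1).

1

u → u = 1/6 → 1/6 = 1
¬v = ¬2/3 = 0
¬v ∨ v = 0 ∨ 2/3 = 2/3
(u → u) → (¬v ∨ v) = 1 → 2/3 = 2/3
u ∨ u = 1/6 ∨ 1/6 = 1/6
v → (u ∨ u) = 2/3 → 1/6 = 1/6
¬(v → (u ∨ u)) = ¬1/6 = 0
¬¬(v → (u ∨ u)) = ¬0 = 1
((u → u) → (¬v ∨ v)) ∧ ¬¬(v → (u ∨ u)) = 2/3 ∧ 1 = 2/3
u ↔ u = 1/6 ↔ 1/6 = 1
u → u = 1/6 → 1/6 = 1
(u ↔ u) → (u → u) = 1 → 1 = 1
¬v = ¬2/3 = 0
v ∧ ¬v = 2/3 ∧ 0 = 0
((u ↔ u) → (u → u)) → (v ∧ ¬v) = 1 → 0 = 0
v → u = 2/3 → 1/6 = 1/6
¬v = ¬2/3 = 0
(v → u) → ¬v = 1/6 → 0 = 0
u ↔ v = 1/6 ↔ 2/3 = 1/6
((v → u) → ¬v) ∨ (u ↔ v) = 0 ∨ 1/6 = 1/6
¬v = ¬2/3 = 0
¬¬v = ¬0 = 1
(((v → u) → ¬v) ∨ (u ↔ v)) → ¬¬v = 1/6 → 1 = 1
(((u ↔ u) → (u → u)) → (v ∧ ¬v)) → ((((v → u) → ¬v) ∨ (u ↔ v)) → ¬¬v) = 0 → 1 = 1
(((u → u) → (¬v ∨ v)) ∧ ¬¬(v → (u ∨ u))) → ((((u ↔ u) → (u → u)) → (v ∧ ¬v)) → ((((v → u) → ¬v) ∨ (u ↔ v)) → ¬¬v)) = 2/3 → 1 = 1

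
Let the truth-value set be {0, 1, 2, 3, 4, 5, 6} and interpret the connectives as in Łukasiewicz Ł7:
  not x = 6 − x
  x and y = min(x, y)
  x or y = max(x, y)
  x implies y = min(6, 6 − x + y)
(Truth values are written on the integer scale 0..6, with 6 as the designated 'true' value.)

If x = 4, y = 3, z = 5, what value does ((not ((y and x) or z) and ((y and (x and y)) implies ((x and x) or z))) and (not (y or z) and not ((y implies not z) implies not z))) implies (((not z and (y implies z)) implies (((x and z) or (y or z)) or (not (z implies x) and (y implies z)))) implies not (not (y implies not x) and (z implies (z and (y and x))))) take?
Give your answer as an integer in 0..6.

y and x = 3 and 4 = 3
(y and x) or z = 3 or 5 = 5
not ((y and x) or z) = not 5 = 1
x and y = 4 and 3 = 3
y and (x and y) = 3 and 3 = 3
x and x = 4 and 4 = 4
(x and x) or z = 4 or 5 = 5
(y and (x and y)) implies ((x and x) or z) = 3 implies 5 = 6
not ((y and x) or z) and ((y and (x and y)) implies ((x and x) or z)) = 1 and 6 = 1
y or z = 3 or 5 = 5
not (y or z) = not 5 = 1
not z = not 5 = 1
y implies not z = 3 implies 1 = 4
not z = not 5 = 1
(y implies not z) implies not z = 4 implies 1 = 3
not ((y implies not z) implies not z) = not 3 = 3
not (y or z) and not ((y implies not z) implies not z) = 1 and 3 = 1
(not ((y and x) or z) and ((y and (x and y)) implies ((x and x) or z))) and (not (y or z) and not ((y implies not z) implies not z)) = 1 and 1 = 1
not z = not 5 = 1
y implies z = 3 implies 5 = 6
not z and (y implies z) = 1 and 6 = 1
x and z = 4 and 5 = 4
y or z = 3 or 5 = 5
(x and z) or (y or z) = 4 or 5 = 5
z implies x = 5 implies 4 = 5
not (z implies x) = not 5 = 1
y implies z = 3 implies 5 = 6
not (z implies x) and (y implies z) = 1 and 6 = 1
((x and z) or (y or z)) or (not (z implies x) and (y implies z)) = 5 or 1 = 5
(not z and (y implies z)) implies (((x and z) or (y or z)) or (not (z implies x) and (y implies z))) = 1 implies 5 = 6
not x = not 4 = 2
y implies not x = 3 implies 2 = 5
not (y implies not x) = not 5 = 1
y and x = 3 and 4 = 3
z and (y and x) = 5 and 3 = 3
z implies (z and (y and x)) = 5 implies 3 = 4
not (y implies not x) and (z implies (z and (y and x))) = 1 and 4 = 1
not (not (y implies not x) and (z implies (z and (y and x)))) = not 1 = 5
((not z and (y implies z)) implies (((x and z) or (y or z)) or (not (z implies x) and (y implies z)))) implies not (not (y implies not x) and (z implies (z and (y and x)))) = 6 implies 5 = 5
((not ((y and x) or z) and ((y and (x and y)) implies ((x and x) or z))) and (not (y or z) and not ((y implies not z) implies not z))) implies (((not z and (y implies z)) implies (((x and z) or (y or z)) or (not (z implies x) and (y implies z)))) implies not (not (y implies not x) and (z implies (z and (y and x))))) = 1 implies 5 = 6

6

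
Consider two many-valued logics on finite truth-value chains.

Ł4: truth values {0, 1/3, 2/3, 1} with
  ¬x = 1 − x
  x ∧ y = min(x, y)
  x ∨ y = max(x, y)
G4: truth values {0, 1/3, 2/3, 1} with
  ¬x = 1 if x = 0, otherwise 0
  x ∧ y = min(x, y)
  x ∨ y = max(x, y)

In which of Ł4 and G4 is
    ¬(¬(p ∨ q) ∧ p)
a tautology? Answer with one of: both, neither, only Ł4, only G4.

only G4

In Ł4: at p = 1/3, q = 0 the value is 2/3 — not a tautology.
In G4: every assignment gives 1 — tautology.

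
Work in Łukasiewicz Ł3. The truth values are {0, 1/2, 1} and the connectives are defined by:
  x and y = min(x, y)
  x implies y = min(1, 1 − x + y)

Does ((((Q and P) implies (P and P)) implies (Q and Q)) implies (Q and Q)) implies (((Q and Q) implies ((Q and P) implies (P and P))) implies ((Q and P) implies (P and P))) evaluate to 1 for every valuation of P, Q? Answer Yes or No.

P = 0, Q = 0 ↦ 1
P = 0, Q = 1/2 ↦ 1
P = 0, Q = 1 ↦ 1
P = 1/2, Q = 0 ↦ 1
P = 1/2, Q = 1/2 ↦ 1
P = 1/2, Q = 1 ↦ 1
P = 1, Q = 0 ↦ 1
P = 1, Q = 1/2 ↦ 1
P = 1, Q = 1 ↦ 1
Every assignment gives a value ≥ 1.

Yes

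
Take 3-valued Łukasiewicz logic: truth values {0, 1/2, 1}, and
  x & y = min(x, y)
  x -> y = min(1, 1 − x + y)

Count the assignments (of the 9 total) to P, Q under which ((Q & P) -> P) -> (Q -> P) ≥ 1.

P = 0, Q = 0 ↦ 1  ≥
P = 0, Q = 1/2 ↦ 1/2  <
P = 0, Q = 1 ↦ 0  <
P = 1/2, Q = 0 ↦ 1  ≥
P = 1/2, Q = 1/2 ↦ 1  ≥
P = 1/2, Q = 1 ↦ 1/2  <
P = 1, Q = 0 ↦ 1  ≥
P = 1, Q = 1/2 ↦ 1  ≥
P = 1, Q = 1 ↦ 1  ≥
So 6 of the 9 assignments meet the threshold.

6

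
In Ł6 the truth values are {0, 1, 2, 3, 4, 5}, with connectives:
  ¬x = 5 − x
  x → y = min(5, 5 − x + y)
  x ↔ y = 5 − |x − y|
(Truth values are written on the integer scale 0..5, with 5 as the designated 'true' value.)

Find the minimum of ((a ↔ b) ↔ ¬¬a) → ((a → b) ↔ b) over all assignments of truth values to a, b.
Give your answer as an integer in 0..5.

Take a = 2, b = 0:
a ↔ b = 2 ↔ 0 = 3
¬a = ¬2 = 3
¬¬a = ¬3 = 2
(a ↔ b) ↔ ¬¬a = 3 ↔ 2 = 4
a → b = 2 → 0 = 3
(a → b) ↔ b = 3 ↔ 0 = 2
((a ↔ b) ↔ ¬¬a) → ((a → b) ↔ b) = 4 → 2 = 3
No assignment yields a value below 3, so this is the minimum.

3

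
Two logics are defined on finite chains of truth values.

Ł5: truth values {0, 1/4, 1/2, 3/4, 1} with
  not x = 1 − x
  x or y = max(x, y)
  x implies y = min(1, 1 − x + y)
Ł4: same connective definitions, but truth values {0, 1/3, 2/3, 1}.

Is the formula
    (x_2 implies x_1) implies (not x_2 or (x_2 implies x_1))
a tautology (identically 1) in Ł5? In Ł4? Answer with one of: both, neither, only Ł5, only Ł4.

both

In Ł5: every assignment gives 1 — tautology.
In Ł4: every assignment gives 1 — tautology.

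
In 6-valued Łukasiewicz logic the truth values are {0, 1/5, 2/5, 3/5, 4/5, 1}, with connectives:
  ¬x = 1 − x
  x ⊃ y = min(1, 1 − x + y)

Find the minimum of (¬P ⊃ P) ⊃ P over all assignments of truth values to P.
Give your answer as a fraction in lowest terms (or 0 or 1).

3/5

Take P = 2/5:
¬P = ¬2/5 = 3/5
¬P ⊃ P = 3/5 ⊃ 2/5 = 4/5
(¬P ⊃ P) ⊃ P = 4/5 ⊃ 2/5 = 3/5
No assignment yields a value below 3/5, so this is the minimum.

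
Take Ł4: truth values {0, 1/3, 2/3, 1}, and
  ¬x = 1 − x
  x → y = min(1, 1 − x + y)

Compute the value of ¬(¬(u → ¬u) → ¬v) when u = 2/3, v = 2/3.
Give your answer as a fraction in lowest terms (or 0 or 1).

¬u = ¬2/3 = 1/3
u → ¬u = 2/3 → 1/3 = 2/3
¬(u → ¬u) = ¬2/3 = 1/3
¬v = ¬2/3 = 1/3
¬(u → ¬u) → ¬v = 1/3 → 1/3 = 1
¬(¬(u → ¬u) → ¬v) = ¬1 = 0

0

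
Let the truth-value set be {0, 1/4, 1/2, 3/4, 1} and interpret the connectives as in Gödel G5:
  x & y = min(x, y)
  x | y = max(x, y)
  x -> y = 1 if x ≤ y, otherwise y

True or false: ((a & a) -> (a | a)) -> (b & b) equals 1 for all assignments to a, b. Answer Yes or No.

Counterexample: take a = 0, b = 0.
a & a = 0 & 0 = 0
a | a = 0 | 0 = 0
(a & a) -> (a | a) = 0 -> 0 = 1
b & b = 0 & 0 = 0
((a & a) -> (a | a)) -> (b & b) = 1 -> 0 = 0
This gives 0 ≠ 1.

No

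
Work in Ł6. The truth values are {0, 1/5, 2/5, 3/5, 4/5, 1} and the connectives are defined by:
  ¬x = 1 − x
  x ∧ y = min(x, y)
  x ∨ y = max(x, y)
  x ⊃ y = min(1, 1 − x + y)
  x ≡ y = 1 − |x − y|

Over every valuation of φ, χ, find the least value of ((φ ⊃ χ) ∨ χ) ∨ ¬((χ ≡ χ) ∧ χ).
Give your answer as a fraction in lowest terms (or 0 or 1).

Take φ = 4/5, χ = 2/5:
φ ⊃ χ = 4/5 ⊃ 2/5 = 3/5
(φ ⊃ χ) ∨ χ = 3/5 ∨ 2/5 = 3/5
χ ≡ χ = 2/5 ≡ 2/5 = 1
(χ ≡ χ) ∧ χ = 1 ∧ 2/5 = 2/5
¬((χ ≡ χ) ∧ χ) = ¬2/5 = 3/5
((φ ⊃ χ) ∨ χ) ∨ ¬((χ ≡ χ) ∧ χ) = 3/5 ∨ 3/5 = 3/5
No assignment yields a value below 3/5, so this is the minimum.

3/5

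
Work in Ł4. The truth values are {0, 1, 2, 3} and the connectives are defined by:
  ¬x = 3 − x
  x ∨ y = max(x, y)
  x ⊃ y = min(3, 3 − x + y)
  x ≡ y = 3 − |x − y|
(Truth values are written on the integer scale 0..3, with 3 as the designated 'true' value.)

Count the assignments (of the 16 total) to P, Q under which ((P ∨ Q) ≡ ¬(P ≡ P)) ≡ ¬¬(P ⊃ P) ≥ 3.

P = 0, Q = 0 ↦ 3  ≥
P = 0, Q = 1 ↦ 2  <
P = 0, Q = 2 ↦ 1  <
P = 0, Q = 3 ↦ 0  <
P = 1, Q = 0 ↦ 2  <
P = 1, Q = 1 ↦ 2  <
P = 1, Q = 2 ↦ 1  <
P = 1, Q = 3 ↦ 0  <
P = 2, Q = 0 ↦ 1  <
P = 2, Q = 1 ↦ 1  <
P = 2, Q = 2 ↦ 1  <
P = 2, Q = 3 ↦ 0  <
P = 3, Q = 0 ↦ 0  <
P = 3, Q = 1 ↦ 0  <
P = 3, Q = 2 ↦ 0  <
P = 3, Q = 3 ↦ 0  <
So 1 of the 16 assignments meets the threshold.

1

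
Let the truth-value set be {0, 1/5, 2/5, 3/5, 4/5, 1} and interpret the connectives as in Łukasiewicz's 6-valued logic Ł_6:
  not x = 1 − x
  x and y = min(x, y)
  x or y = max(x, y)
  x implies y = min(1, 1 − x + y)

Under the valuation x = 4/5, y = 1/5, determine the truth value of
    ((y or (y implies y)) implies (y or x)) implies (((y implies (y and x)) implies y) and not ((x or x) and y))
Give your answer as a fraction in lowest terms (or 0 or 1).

2/5

y implies y = 1/5 implies 1/5 = 1
y or (y implies y) = 1/5 or 1 = 1
y or x = 1/5 or 4/5 = 4/5
(y or (y implies y)) implies (y or x) = 1 implies 4/5 = 4/5
y and x = 1/5 and 4/5 = 1/5
y implies (y and x) = 1/5 implies 1/5 = 1
(y implies (y and x)) implies y = 1 implies 1/5 = 1/5
x or x = 4/5 or 4/5 = 4/5
(x or x) and y = 4/5 and 1/5 = 1/5
not ((x or x) and y) = not 1/5 = 4/5
((y implies (y and x)) implies y) and not ((x or x) and y) = 1/5 and 4/5 = 1/5
((y or (y implies y)) implies (y or x)) implies (((y implies (y and x)) implies y) and not ((x or x) and y)) = 4/5 implies 1/5 = 2/5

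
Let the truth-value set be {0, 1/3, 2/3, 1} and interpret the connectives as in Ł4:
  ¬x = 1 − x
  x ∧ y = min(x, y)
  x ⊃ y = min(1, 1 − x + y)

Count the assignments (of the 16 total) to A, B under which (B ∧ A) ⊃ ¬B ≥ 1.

11

A = 0, B = 0 ↦ 1  ≥
A = 0, B = 1/3 ↦ 1  ≥
A = 0, B = 2/3 ↦ 1  ≥
A = 0, B = 1 ↦ 1  ≥
A = 1/3, B = 0 ↦ 1  ≥
A = 1/3, B = 1/3 ↦ 1  ≥
A = 1/3, B = 2/3 ↦ 1  ≥
A = 1/3, B = 1 ↦ 2/3  <
A = 2/3, B = 0 ↦ 1  ≥
A = 2/3, B = 1/3 ↦ 1  ≥
A = 2/3, B = 2/3 ↦ 2/3  <
A = 2/3, B = 1 ↦ 1/3  <
A = 1, B = 0 ↦ 1  ≥
A = 1, B = 1/3 ↦ 1  ≥
A = 1, B = 2/3 ↦ 2/3  <
A = 1, B = 1 ↦ 0  <
So 11 of the 16 assignments meet the threshold.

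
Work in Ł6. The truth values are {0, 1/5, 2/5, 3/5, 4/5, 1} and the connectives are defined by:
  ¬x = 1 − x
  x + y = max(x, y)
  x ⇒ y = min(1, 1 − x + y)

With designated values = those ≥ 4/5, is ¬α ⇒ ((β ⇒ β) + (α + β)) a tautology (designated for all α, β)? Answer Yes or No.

At α = 0, β = 1/5, for instance:
¬α = ¬0 = 1
β ⇒ β = 1/5 ⇒ 1/5 = 1
α + β = 0 + 1/5 = 1/5
(β ⇒ β) + (α + β) = 1 + 1/5 = 1
¬α ⇒ ((β ⇒ β) + (α + β)) = 1 ⇒ 1 = 1
and checking the remaining 35 assignments likewise gives ≥ 4/5 in every case.

Yes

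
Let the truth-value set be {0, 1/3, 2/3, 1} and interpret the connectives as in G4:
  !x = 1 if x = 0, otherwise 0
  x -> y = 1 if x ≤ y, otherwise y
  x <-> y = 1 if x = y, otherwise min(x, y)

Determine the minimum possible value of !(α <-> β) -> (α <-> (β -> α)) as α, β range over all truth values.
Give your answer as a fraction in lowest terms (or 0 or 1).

Take α = 1/3, β = 0:
α <-> β = 1/3 <-> 0 = 0
!(α <-> β) = !0 = 1
β -> α = 0 -> 1/3 = 1
α <-> (β -> α) = 1/3 <-> 1 = 1/3
!(α <-> β) -> (α <-> (β -> α)) = 1 -> 1/3 = 1/3
No assignment yields a value below 1/3, so this is the minimum.

1/3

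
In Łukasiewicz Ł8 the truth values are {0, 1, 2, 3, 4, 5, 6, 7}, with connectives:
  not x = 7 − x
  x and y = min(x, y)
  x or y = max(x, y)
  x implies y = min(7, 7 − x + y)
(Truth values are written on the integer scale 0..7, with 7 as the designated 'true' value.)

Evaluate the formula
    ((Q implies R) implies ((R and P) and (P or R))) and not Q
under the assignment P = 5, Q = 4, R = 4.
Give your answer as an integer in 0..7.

Q implies R = 4 implies 4 = 7
R and P = 4 and 5 = 4
P or R = 5 or 4 = 5
(R and P) and (P or R) = 4 and 5 = 4
(Q implies R) implies ((R and P) and (P or R)) = 7 implies 4 = 4
not Q = not 4 = 3
((Q implies R) implies ((R and P) and (P or R))) and not Q = 4 and 3 = 3

3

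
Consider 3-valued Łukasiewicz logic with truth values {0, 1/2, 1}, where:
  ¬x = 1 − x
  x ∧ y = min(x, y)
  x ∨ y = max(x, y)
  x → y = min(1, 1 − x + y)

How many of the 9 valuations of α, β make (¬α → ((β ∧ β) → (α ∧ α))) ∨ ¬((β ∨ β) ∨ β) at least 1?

7

α = 0, β = 0 ↦ 1  ≥
α = 0, β = 1/2 ↦ 1/2  <
α = 0, β = 1 ↦ 0  <
α = 1/2, β = 0 ↦ 1  ≥
α = 1/2, β = 1/2 ↦ 1  ≥
α = 1/2, β = 1 ↦ 1  ≥
α = 1, β = 0 ↦ 1  ≥
α = 1, β = 1/2 ↦ 1  ≥
α = 1, β = 1 ↦ 1  ≥
So 7 of the 9 assignments meet the threshold.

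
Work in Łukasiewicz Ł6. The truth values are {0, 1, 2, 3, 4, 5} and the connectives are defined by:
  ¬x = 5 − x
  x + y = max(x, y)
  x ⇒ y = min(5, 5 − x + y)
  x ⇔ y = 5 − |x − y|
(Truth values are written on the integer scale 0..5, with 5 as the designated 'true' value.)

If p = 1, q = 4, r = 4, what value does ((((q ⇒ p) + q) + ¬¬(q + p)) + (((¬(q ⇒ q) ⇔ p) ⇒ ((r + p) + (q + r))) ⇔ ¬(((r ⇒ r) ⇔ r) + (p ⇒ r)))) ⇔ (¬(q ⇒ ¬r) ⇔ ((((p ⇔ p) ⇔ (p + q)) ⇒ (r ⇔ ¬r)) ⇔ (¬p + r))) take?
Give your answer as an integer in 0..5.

5

q ⇒ p = 4 ⇒ 1 = 2
(q ⇒ p) + q = 2 + 4 = 4
q + p = 4 + 1 = 4
¬(q + p) = ¬4 = 1
¬¬(q + p) = ¬1 = 4
((q ⇒ p) + q) + ¬¬(q + p) = 4 + 4 = 4
q ⇒ q = 4 ⇒ 4 = 5
¬(q ⇒ q) = ¬5 = 0
¬(q ⇒ q) ⇔ p = 0 ⇔ 1 = 4
r + p = 4 + 1 = 4
q + r = 4 + 4 = 4
(r + p) + (q + r) = 4 + 4 = 4
(¬(q ⇒ q) ⇔ p) ⇒ ((r + p) + (q + r)) = 4 ⇒ 4 = 5
r ⇒ r = 4 ⇒ 4 = 5
(r ⇒ r) ⇔ r = 5 ⇔ 4 = 4
p ⇒ r = 1 ⇒ 4 = 5
((r ⇒ r) ⇔ r) + (p ⇒ r) = 4 + 5 = 5
¬(((r ⇒ r) ⇔ r) + (p ⇒ r)) = ¬5 = 0
((¬(q ⇒ q) ⇔ p) ⇒ ((r + p) + (q + r))) ⇔ ¬(((r ⇒ r) ⇔ r) + (p ⇒ r)) = 5 ⇔ 0 = 0
(((q ⇒ p) + q) + ¬¬(q + p)) + (((¬(q ⇒ q) ⇔ p) ⇒ ((r + p) + (q + r))) ⇔ ¬(((r ⇒ r) ⇔ r) + (p ⇒ r))) = 4 + 0 = 4
¬r = ¬4 = 1
q ⇒ ¬r = 4 ⇒ 1 = 2
¬(q ⇒ ¬r) = ¬2 = 3
p ⇔ p = 1 ⇔ 1 = 5
p + q = 1 + 4 = 4
(p ⇔ p) ⇔ (p + q) = 5 ⇔ 4 = 4
¬r = ¬4 = 1
r ⇔ ¬r = 4 ⇔ 1 = 2
((p ⇔ p) ⇔ (p + q)) ⇒ (r ⇔ ¬r) = 4 ⇒ 2 = 3
¬p = ¬1 = 4
¬p + r = 4 + 4 = 4
(((p ⇔ p) ⇔ (p + q)) ⇒ (r ⇔ ¬r)) ⇔ (¬p + r) = 3 ⇔ 4 = 4
¬(q ⇒ ¬r) ⇔ ((((p ⇔ p) ⇔ (p + q)) ⇒ (r ⇔ ¬r)) ⇔ (¬p + r)) = 3 ⇔ 4 = 4
((((q ⇒ p) + q) + ¬¬(q + p)) + (((¬(q ⇒ q) ⇔ p) ⇒ ((r + p) + (q + r))) ⇔ ¬(((r ⇒ r) ⇔ r) + (p ⇒ r)))) ⇔ (¬(q ⇒ ¬r) ⇔ ((((p ⇔ p) ⇔ (p + q)) ⇒ (r ⇔ ¬r)) ⇔ (¬p + r))) = 4 ⇔ 4 = 5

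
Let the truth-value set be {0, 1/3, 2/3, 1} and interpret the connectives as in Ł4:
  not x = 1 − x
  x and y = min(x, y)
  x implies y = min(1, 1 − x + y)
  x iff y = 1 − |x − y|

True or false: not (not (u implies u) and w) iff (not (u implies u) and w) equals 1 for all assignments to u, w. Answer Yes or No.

Counterexample: take u = 0, w = 0.
u implies u = 0 implies 0 = 1
not (u implies u) = not 1 = 0
not (u implies u) and w = 0 and 0 = 0
not (not (u implies u) and w) = not 0 = 1
u implies u = 0 implies 0 = 1
not (u implies u) = not 1 = 0
not (u implies u) and w = 0 and 0 = 0
not (not (u implies u) and w) iff (not (u implies u) and w) = 1 iff 0 = 0
This gives 0 ≠ 1.

No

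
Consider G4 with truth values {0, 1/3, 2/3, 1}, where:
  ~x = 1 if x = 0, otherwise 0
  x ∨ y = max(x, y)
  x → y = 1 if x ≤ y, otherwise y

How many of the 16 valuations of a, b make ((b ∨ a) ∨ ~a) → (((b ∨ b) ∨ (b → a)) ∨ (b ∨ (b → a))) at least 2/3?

a = 0, b = 0 ↦ 1  ≥
a = 0, b = 1/3 ↦ 1/3  <
a = 0, b = 2/3 ↦ 2/3  ≥
a = 0, b = 1 ↦ 1  ≥
a = 1/3, b = 0 ↦ 1  ≥
a = 1/3, b = 1/3 ↦ 1  ≥
a = 1/3, b = 2/3 ↦ 1  ≥
a = 1/3, b = 1 ↦ 1  ≥
a = 2/3, b = 0 ↦ 1  ≥
a = 2/3, b = 1/3 ↦ 1  ≥
a = 2/3, b = 2/3 ↦ 1  ≥
a = 2/3, b = 1 ↦ 1  ≥
a = 1, b = 0 ↦ 1  ≥
a = 1, b = 1/3 ↦ 1  ≥
a = 1, b = 2/3 ↦ 1  ≥
a = 1, b = 1 ↦ 1  ≥
So 15 of the 16 assignments meet the threshold.

15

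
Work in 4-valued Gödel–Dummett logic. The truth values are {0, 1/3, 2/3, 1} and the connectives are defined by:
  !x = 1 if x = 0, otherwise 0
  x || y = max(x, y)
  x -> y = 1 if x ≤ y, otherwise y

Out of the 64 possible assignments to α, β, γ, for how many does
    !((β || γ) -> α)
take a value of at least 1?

value 1: 15 assignments (counts)
value 0: 49 assignments
So 15 of the 64 assignments meet the threshold.

15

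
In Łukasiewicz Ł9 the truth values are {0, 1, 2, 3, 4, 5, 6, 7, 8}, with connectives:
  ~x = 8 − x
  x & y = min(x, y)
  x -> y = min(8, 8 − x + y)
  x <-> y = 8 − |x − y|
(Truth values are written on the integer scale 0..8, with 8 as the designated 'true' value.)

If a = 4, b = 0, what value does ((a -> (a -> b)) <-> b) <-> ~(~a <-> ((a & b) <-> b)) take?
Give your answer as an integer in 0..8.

a -> b = 4 -> 0 = 4
a -> (a -> b) = 4 -> 4 = 8
(a -> (a -> b)) <-> b = 8 <-> 0 = 0
~a = ~4 = 4
a & b = 4 & 0 = 0
(a & b) <-> b = 0 <-> 0 = 8
~a <-> ((a & b) <-> b) = 4 <-> 8 = 4
~(~a <-> ((a & b) <-> b)) = ~4 = 4
((a -> (a -> b)) <-> b) <-> ~(~a <-> ((a & b) <-> b)) = 0 <-> 4 = 4

4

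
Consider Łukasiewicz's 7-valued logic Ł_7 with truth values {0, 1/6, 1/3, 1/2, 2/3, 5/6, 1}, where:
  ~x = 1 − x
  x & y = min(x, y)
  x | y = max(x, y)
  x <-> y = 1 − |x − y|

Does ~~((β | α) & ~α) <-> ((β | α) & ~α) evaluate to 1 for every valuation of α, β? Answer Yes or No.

Yes

At α = 1, β = 5/6, for instance:
β | α = 5/6 | 1 = 1
~α = ~1 = 0
(β | α) & ~α = 1 & 0 = 0
~((β | α) & ~α) = ~0 = 1
~~((β | α) & ~α) = ~1 = 0
~~((β | α) & ~α) <-> ((β | α) & ~α) = 0 <-> 0 = 1
and checking the remaining 48 assignments likewise gives ≥ 1 in every case.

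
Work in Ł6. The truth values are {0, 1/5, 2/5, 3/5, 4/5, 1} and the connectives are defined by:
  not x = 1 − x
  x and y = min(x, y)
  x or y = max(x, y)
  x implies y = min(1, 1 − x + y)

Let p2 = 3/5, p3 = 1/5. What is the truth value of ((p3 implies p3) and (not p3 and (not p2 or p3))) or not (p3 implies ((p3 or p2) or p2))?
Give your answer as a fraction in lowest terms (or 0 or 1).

p3 implies p3 = 1/5 implies 1/5 = 1
not p3 = not 1/5 = 4/5
not p2 = not 3/5 = 2/5
not p2 or p3 = 2/5 or 1/5 = 2/5
not p3 and (not p2 or p3) = 4/5 and 2/5 = 2/5
(p3 implies p3) and (not p3 and (not p2 or p3)) = 1 and 2/5 = 2/5
p3 or p2 = 1/5 or 3/5 = 3/5
(p3 or p2) or p2 = 3/5 or 3/5 = 3/5
p3 implies ((p3 or p2) or p2) = 1/5 implies 3/5 = 1
not (p3 implies ((p3 or p2) or p2)) = not 1 = 0
((p3 implies p3) and (not p3 and (not p2 or p3))) or not (p3 implies ((p3 or p2) or p2)) = 2/5 or 0 = 2/5

2/5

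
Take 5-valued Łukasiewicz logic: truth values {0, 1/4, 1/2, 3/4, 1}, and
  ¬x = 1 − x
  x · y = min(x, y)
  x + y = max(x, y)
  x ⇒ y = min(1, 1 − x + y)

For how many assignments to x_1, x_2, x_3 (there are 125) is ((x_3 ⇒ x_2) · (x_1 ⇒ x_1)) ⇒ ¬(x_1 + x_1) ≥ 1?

45

value 1: 45 assignments (counts)
value 3/4: 24 assignments
value 1/2: 22 assignments
value 1/4: 19 assignments
value 0: 15 assignments
So 45 of the 125 assignments meet the threshold.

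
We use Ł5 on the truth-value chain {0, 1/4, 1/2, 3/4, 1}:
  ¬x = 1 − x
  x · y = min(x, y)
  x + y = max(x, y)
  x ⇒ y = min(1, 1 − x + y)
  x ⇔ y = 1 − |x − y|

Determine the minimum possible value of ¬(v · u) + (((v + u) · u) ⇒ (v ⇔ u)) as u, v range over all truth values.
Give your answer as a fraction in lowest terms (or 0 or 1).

Take u = 1, v = 1/2:
v · u = 1/2 · 1 = 1/2
¬(v · u) = ¬1/2 = 1/2
v + u = 1/2 + 1 = 1
(v + u) · u = 1 · 1 = 1
v ⇔ u = 1/2 ⇔ 1 = 1/2
((v + u) · u) ⇒ (v ⇔ u) = 1 ⇒ 1/2 = 1/2
¬(v · u) + (((v + u) · u) ⇒ (v ⇔ u)) = 1/2 + 1/2 = 1/2
No assignment yields a value below 1/2, so this is the minimum.

1/2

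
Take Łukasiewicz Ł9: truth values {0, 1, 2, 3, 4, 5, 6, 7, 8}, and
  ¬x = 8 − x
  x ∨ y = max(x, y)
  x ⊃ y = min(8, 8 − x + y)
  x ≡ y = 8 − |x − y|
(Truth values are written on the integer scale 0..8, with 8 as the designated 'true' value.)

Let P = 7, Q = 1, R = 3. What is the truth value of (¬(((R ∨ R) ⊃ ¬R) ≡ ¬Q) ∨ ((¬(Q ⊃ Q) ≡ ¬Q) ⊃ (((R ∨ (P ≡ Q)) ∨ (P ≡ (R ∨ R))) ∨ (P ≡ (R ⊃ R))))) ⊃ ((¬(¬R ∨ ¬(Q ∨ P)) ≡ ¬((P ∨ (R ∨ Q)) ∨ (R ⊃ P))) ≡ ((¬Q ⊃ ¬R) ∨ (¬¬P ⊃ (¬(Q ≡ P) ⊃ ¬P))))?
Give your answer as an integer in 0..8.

7

R ∨ R = 3 ∨ 3 = 3
¬R = ¬3 = 5
(R ∨ R) ⊃ ¬R = 3 ⊃ 5 = 8
¬Q = ¬1 = 7
((R ∨ R) ⊃ ¬R) ≡ ¬Q = 8 ≡ 7 = 7
¬(((R ∨ R) ⊃ ¬R) ≡ ¬Q) = ¬7 = 1
Q ⊃ Q = 1 ⊃ 1 = 8
¬(Q ⊃ Q) = ¬8 = 0
¬Q = ¬1 = 7
¬(Q ⊃ Q) ≡ ¬Q = 0 ≡ 7 = 1
P ≡ Q = 7 ≡ 1 = 2
R ∨ (P ≡ Q) = 3 ∨ 2 = 3
R ∨ R = 3 ∨ 3 = 3
P ≡ (R ∨ R) = 7 ≡ 3 = 4
(R ∨ (P ≡ Q)) ∨ (P ≡ (R ∨ R)) = 3 ∨ 4 = 4
R ⊃ R = 3 ⊃ 3 = 8
P ≡ (R ⊃ R) = 7 ≡ 8 = 7
((R ∨ (P ≡ Q)) ∨ (P ≡ (R ∨ R))) ∨ (P ≡ (R ⊃ R)) = 4 ∨ 7 = 7
(¬(Q ⊃ Q) ≡ ¬Q) ⊃ (((R ∨ (P ≡ Q)) ∨ (P ≡ (R ∨ R))) ∨ (P ≡ (R ⊃ R))) = 1 ⊃ 7 = 8
¬(((R ∨ R) ⊃ ¬R) ≡ ¬Q) ∨ ((¬(Q ⊃ Q) ≡ ¬Q) ⊃ (((R ∨ (P ≡ Q)) ∨ (P ≡ (R ∨ R))) ∨ (P ≡ (R ⊃ R)))) = 1 ∨ 8 = 8
¬R = ¬3 = 5
Q ∨ P = 1 ∨ 7 = 7
¬(Q ∨ P) = ¬7 = 1
¬R ∨ ¬(Q ∨ P) = 5 ∨ 1 = 5
¬(¬R ∨ ¬(Q ∨ P)) = ¬5 = 3
R ∨ Q = 3 ∨ 1 = 3
P ∨ (R ∨ Q) = 7 ∨ 3 = 7
R ⊃ P = 3 ⊃ 7 = 8
(P ∨ (R ∨ Q)) ∨ (R ⊃ P) = 7 ∨ 8 = 8
¬((P ∨ (R ∨ Q)) ∨ (R ⊃ P)) = ¬8 = 0
¬(¬R ∨ ¬(Q ∨ P)) ≡ ¬((P ∨ (R ∨ Q)) ∨ (R ⊃ P)) = 3 ≡ 0 = 5
¬Q = ¬1 = 7
¬R = ¬3 = 5
¬Q ⊃ ¬R = 7 ⊃ 5 = 6
¬P = ¬7 = 1
¬¬P = ¬1 = 7
Q ≡ P = 1 ≡ 7 = 2
¬(Q ≡ P) = ¬2 = 6
¬P = ¬7 = 1
¬(Q ≡ P) ⊃ ¬P = 6 ⊃ 1 = 3
¬¬P ⊃ (¬(Q ≡ P) ⊃ ¬P) = 7 ⊃ 3 = 4
(¬Q ⊃ ¬R) ∨ (¬¬P ⊃ (¬(Q ≡ P) ⊃ ¬P)) = 6 ∨ 4 = 6
(¬(¬R ∨ ¬(Q ∨ P)) ≡ ¬((P ∨ (R ∨ Q)) ∨ (R ⊃ P))) ≡ ((¬Q ⊃ ¬R) ∨ (¬¬P ⊃ (¬(Q ≡ P) ⊃ ¬P))) = 5 ≡ 6 = 7
(¬(((R ∨ R) ⊃ ¬R) ≡ ¬Q) ∨ ((¬(Q ⊃ Q) ≡ ¬Q) ⊃ (((R ∨ (P ≡ Q)) ∨ (P ≡ (R ∨ R))) ∨ (P ≡ (R ⊃ R))))) ⊃ ((¬(¬R ∨ ¬(Q ∨ P)) ≡ ¬((P ∨ (R ∨ Q)) ∨ (R ⊃ P))) ≡ ((¬Q ⊃ ¬R) ∨ (¬¬P ⊃ (¬(Q ≡ P) ⊃ ¬P)))) = 8 ⊃ 7 = 7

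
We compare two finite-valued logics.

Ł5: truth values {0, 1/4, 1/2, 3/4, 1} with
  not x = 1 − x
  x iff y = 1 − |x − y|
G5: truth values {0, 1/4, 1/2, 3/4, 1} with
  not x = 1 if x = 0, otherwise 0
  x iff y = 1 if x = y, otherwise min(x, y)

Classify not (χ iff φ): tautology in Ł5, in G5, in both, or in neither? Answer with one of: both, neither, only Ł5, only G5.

neither

In Ł5: at φ = 0, χ = 0 the value is 0 — not a tautology.
In G5: at φ = 0, χ = 0 the value is 0 — not a tautology.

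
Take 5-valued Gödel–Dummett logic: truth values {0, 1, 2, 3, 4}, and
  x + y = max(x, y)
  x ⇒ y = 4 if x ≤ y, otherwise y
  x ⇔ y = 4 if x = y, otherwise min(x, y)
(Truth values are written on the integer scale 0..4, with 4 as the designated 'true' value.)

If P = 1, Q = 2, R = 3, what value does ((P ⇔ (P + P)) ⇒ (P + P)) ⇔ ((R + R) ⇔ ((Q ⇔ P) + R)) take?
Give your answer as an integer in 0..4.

P + P = 1 + 1 = 1
P ⇔ (P + P) = 1 ⇔ 1 = 4
P + P = 1 + 1 = 1
(P ⇔ (P + P)) ⇒ (P + P) = 4 ⇒ 1 = 1
R + R = 3 + 3 = 3
Q ⇔ P = 2 ⇔ 1 = 1
(Q ⇔ P) + R = 1 + 3 = 3
(R + R) ⇔ ((Q ⇔ P) + R) = 3 ⇔ 3 = 4
((P ⇔ (P + P)) ⇒ (P + P)) ⇔ ((R + R) ⇔ ((Q ⇔ P) + R)) = 1 ⇔ 4 = 1

1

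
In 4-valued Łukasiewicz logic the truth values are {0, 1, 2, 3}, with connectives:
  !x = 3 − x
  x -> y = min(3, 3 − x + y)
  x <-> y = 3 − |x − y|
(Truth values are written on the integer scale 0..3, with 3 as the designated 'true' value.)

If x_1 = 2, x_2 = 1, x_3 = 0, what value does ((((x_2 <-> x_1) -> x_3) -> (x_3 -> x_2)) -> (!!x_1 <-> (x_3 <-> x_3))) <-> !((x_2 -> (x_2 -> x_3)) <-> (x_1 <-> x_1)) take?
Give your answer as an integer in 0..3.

x_2 <-> x_1 = 1 <-> 2 = 2
(x_2 <-> x_1) -> x_3 = 2 -> 0 = 1
x_3 -> x_2 = 0 -> 1 = 3
((x_2 <-> x_1) -> x_3) -> (x_3 -> x_2) = 1 -> 3 = 3
!x_1 = !2 = 1
!!x_1 = !1 = 2
x_3 <-> x_3 = 0 <-> 0 = 3
!!x_1 <-> (x_3 <-> x_3) = 2 <-> 3 = 2
(((x_2 <-> x_1) -> x_3) -> (x_3 -> x_2)) -> (!!x_1 <-> (x_3 <-> x_3)) = 3 -> 2 = 2
x_2 -> x_3 = 1 -> 0 = 2
x_2 -> (x_2 -> x_3) = 1 -> 2 = 3
x_1 <-> x_1 = 2 <-> 2 = 3
(x_2 -> (x_2 -> x_3)) <-> (x_1 <-> x_1) = 3 <-> 3 = 3
!((x_2 -> (x_2 -> x_3)) <-> (x_1 <-> x_1)) = !3 = 0
((((x_2 <-> x_1) -> x_3) -> (x_3 -> x_2)) -> (!!x_1 <-> (x_3 <-> x_3))) <-> !((x_2 -> (x_2 -> x_3)) <-> (x_1 <-> x_1)) = 2 <-> 0 = 1

1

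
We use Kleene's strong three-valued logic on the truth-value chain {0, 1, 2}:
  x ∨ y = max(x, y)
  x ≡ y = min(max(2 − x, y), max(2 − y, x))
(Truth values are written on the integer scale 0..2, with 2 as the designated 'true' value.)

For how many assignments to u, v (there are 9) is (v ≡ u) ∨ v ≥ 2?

u = 0, v = 0 ↦ 2  ≥
u = 0, v = 1 ↦ 1  <
u = 0, v = 2 ↦ 2  ≥
u = 1, v = 0 ↦ 1  <
u = 1, v = 1 ↦ 1  <
u = 1, v = 2 ↦ 2  ≥
u = 2, v = 0 ↦ 0  <
u = 2, v = 1 ↦ 1  <
u = 2, v = 2 ↦ 2  ≥
So 4 of the 9 assignments meet the threshold.

4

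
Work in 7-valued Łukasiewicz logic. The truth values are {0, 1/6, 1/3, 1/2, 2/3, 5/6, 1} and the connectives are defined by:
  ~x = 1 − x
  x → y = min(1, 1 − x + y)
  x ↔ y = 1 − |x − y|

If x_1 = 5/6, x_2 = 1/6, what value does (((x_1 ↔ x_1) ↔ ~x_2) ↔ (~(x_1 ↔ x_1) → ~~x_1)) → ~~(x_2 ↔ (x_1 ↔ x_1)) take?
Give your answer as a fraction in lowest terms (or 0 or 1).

x_1 ↔ x_1 = 5/6 ↔ 5/6 = 1
~x_2 = ~1/6 = 5/6
(x_1 ↔ x_1) ↔ ~x_2 = 1 ↔ 5/6 = 5/6
x_1 ↔ x_1 = 5/6 ↔ 5/6 = 1
~(x_1 ↔ x_1) = ~1 = 0
~x_1 = ~5/6 = 1/6
~~x_1 = ~1/6 = 5/6
~(x_1 ↔ x_1) → ~~x_1 = 0 → 5/6 = 1
((x_1 ↔ x_1) ↔ ~x_2) ↔ (~(x_1 ↔ x_1) → ~~x_1) = 5/6 ↔ 1 = 5/6
x_1 ↔ x_1 = 5/6 ↔ 5/6 = 1
x_2 ↔ (x_1 ↔ x_1) = 1/6 ↔ 1 = 1/6
~(x_2 ↔ (x_1 ↔ x_1)) = ~1/6 = 5/6
~~(x_2 ↔ (x_1 ↔ x_1)) = ~5/6 = 1/6
(((x_1 ↔ x_1) ↔ ~x_2) ↔ (~(x_1 ↔ x_1) → ~~x_1)) → ~~(x_2 ↔ (x_1 ↔ x_1)) = 5/6 → 1/6 = 1/3

1/3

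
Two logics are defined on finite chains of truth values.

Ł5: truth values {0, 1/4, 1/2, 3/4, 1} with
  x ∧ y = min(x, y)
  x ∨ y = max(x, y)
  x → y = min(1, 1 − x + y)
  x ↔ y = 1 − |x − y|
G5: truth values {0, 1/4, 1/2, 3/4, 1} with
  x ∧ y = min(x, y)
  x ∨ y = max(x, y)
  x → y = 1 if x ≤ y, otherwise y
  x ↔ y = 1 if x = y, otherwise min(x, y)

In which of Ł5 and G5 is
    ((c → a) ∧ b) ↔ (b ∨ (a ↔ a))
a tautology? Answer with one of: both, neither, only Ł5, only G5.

In Ł5: at a = 0, b = 0, c = 0 the value is 0 — not a tautology.
In G5: at a = 0, b = 0, c = 0 the value is 0 — not a tautology.

neither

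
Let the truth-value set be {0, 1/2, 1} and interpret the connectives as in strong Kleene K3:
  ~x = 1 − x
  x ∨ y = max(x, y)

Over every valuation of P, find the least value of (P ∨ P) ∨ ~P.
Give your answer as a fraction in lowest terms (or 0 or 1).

1/2

Take P = 1/2:
P ∨ P = 1/2 ∨ 1/2 = 1/2
~P = ~1/2 = 1/2
(P ∨ P) ∨ ~P = 1/2 ∨ 1/2 = 1/2
No assignment yields a value below 1/2, so this is the minimum.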